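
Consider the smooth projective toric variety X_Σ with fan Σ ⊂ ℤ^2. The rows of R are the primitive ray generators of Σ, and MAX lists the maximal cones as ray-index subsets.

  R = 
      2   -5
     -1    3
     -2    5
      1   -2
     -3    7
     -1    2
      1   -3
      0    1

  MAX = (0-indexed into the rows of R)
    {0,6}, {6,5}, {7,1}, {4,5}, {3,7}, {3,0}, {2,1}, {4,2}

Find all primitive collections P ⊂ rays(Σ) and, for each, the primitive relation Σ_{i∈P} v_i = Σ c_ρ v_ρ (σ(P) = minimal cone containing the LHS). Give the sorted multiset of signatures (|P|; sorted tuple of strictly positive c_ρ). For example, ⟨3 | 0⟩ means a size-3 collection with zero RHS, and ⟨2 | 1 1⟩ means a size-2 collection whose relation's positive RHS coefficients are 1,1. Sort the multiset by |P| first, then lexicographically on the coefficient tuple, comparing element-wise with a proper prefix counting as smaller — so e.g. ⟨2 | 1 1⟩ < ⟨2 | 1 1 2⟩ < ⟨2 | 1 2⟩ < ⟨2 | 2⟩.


The 20 primitive collections of Σ (r=8, n=2):

  • {0,2}:  v_{0} + v_{2} = 0  so sig = ⟨2 | 0⟩
  • {1,6}:  v_{1} + v_{6} = 0  so sig = ⟨2 | 0⟩
  • {3,5}:  v_{3} + v_{5} = 0  so sig = ⟨2 | 0⟩
  • {0,1}:  v_{0} + v_{1} = v_{3}  so sig = ⟨2 | 1⟩
  • {0,4}:  v_{0} + v_{4} = v_{5}  so sig = ⟨2 | 1⟩
  • {0,5}:  v_{0} + v_{5} = v_{6}  so sig = ⟨2 | 1⟩
  • {1,3}:  v_{1} + v_{3} = v_{7}  so sig = ⟨2 | 1⟩
  • {1,5}:  v_{1} + v_{5} = v_{2}  so sig = ⟨2 | 1⟩
  • {2,3}:  v_{2} + v_{3} = v_{1}  so sig = ⟨2 | 1⟩
  • {2,5}:  v_{2} + v_{5} = v_{4}  so sig = ⟨2 | 1⟩
  • {2,6}:  v_{2} + v_{6} = v_{5}  so sig = ⟨2 | 1⟩
  • {3,4}:  v_{3} + v_{4} = v_{2}  so sig = ⟨2 | 1⟩
  • {3,6}:  v_{3} + v_{6} = v_{0}  so sig = ⟨2 | 1⟩
  • {5,7}:  v_{5} + v_{7} = v_{1}  so sig = ⟨2 | 1⟩
  • {6,7}:  v_{6} + v_{7} = v_{3}  so sig = ⟨2 | 1⟩
  • {4,7}:  v_{4} + v_{7} = v_{1} + v_{2}  so sig = ⟨2 | 1 1⟩
  • {0,7}:  v_{0} + v_{7} = 2·v_{3}  so sig = ⟨2 | 2⟩
  • {1,4}:  v_{1} + v_{4} = 2·v_{2}  so sig = ⟨2 | 2⟩
  • {2,7}:  v_{2} + v_{7} = 2·v_{1}  so sig = ⟨2 | 2⟩
  • {4,6}:  v_{4} + v_{6} = 2·v_{5}  so sig = ⟨2 | 2⟩

Signatures (|P|; sorted positive RHS coefficients), sorted:
[⟨2 | 0⟩, ⟨2 | 0⟩, ⟨2 | 0⟩, ⟨2 | 1⟩, ⟨2 | 1⟩, ⟨2 | 1⟩, ⟨2 | 1⟩, ⟨2 | 1⟩, ⟨2 | 1⟩, ⟨2 | 1⟩, ⟨2 | 1⟩, ⟨2 | 1⟩, ⟨2 | 1⟩, ⟨2 | 1⟩, ⟨2 | 1⟩, ⟨2 | 1 1⟩, ⟨2 | 2⟩, ⟨2 | 2⟩, ⟨2 | 2⟩, ⟨2 | 2⟩]


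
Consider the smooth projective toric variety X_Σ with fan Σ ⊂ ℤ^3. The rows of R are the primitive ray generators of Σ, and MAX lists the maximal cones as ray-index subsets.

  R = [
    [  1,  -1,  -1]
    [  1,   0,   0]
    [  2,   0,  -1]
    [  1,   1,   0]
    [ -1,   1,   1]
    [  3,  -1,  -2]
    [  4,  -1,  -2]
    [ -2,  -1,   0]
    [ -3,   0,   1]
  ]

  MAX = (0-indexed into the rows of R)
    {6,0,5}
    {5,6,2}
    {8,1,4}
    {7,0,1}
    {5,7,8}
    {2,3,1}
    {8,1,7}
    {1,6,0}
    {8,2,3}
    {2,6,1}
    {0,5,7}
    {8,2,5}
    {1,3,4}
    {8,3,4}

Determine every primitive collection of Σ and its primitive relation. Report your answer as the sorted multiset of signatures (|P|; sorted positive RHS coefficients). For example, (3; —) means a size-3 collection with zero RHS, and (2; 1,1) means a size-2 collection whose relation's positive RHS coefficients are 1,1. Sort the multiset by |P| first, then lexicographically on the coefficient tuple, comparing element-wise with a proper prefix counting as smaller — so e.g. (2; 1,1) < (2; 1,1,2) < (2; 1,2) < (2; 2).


Primitive collections (17):

  {0,4}:  v_{0} + v_{4} = 0  ⟹  sig = (2; —)
  {0,2}:  v_{0} + v_{2} = v_{5}  ⟹  sig = (2; 1)
  {0,3}:  v_{0} + v_{3} = v_{2}  ⟹  sig = (2; 1)
  {0,8}:  v_{0} + v_{8} = v_{7}  ⟹  sig = (2; 1)
  {1,5}:  v_{1} + v_{5} = v_{6}  ⟹  sig = (2; 1)
  {2,4}:  v_{2} + v_{4} = v_{3}  ⟹  sig = (2; 1)
  {4,5}:  v_{4} + v_{5} = v_{2}  ⟹  sig = (2; 1)
  {4,7}:  v_{4} + v_{7} = v_{8}  ⟹  sig = (2; 1)
  {6,8}:  v_{6} + v_{8} = v_{0}  ⟹  sig = (2; 1)
  {2,7}:  v_{2} + v_{7} = v_{5} + v_{8}  ⟹  sig = (2; 1,1)
  {3,7}:  v_{3} + v_{7} = v_{2} + v_{8}  ⟹  sig = (2; 1,1)
  {4,6}:  v_{4} + v_{6} = v_{1} + v_{2}  ⟹  sig = (2; 1,1)
  {3,6}:  v_{3} + v_{6} = v_{1} + 2·v_{2}  ⟹  sig = (2; 1,2)
  {3,5}:  v_{3} + v_{5} = 2·v_{2}  ⟹  sig = (2; 2)
  {6,7}:  v_{6} + v_{7} = 2·v_{0}  ⟹  sig = (2; 2)
  {1,2,8}:  v_{1} + v_{2} + v_{8} = 0  ⟹  sig = (3; —)
  {1,3,8}:  v_{1} + v_{3} + v_{8} = v_{4}  ⟹  sig = (3; 1)

Sorted signature multiset PRS(X):
    (2; —)
    (2; 1)
    (2; 1)
    (2; 1)
    (2; 1)
    (2; 1)
    (2; 1)
    (2; 1)
    (2; 1)
    (2; 1,1)
    (2; 1,1)
    (2; 1,1)
    (2; 1,2)
    (2; 2)
    (2; 2)
    (3; —)
    (3; 1)


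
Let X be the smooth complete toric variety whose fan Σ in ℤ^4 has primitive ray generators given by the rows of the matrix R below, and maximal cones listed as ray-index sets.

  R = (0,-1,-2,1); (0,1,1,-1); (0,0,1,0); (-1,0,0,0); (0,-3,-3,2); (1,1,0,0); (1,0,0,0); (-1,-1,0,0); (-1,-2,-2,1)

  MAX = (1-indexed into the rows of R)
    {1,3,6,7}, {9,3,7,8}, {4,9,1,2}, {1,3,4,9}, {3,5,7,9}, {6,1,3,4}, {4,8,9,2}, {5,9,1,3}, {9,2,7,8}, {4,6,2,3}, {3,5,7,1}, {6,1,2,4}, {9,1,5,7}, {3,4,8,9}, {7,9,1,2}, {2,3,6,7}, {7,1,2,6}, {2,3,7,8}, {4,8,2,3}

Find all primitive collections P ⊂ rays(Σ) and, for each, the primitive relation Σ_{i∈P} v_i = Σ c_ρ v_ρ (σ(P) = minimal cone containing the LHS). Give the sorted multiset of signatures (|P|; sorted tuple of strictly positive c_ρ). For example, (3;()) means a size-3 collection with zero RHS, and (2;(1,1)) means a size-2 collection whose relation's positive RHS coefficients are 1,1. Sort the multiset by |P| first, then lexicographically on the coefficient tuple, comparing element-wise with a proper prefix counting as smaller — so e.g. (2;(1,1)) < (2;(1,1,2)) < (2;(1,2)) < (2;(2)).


The 11 primitive collections of Σ (r=9, n=4):

  P={4,7}:  v_{4} + v_{7} = 0  →  sig = (2;())
  P={6,8}:  v_{6} + v_{8} = 0  →  sig = (2;())
  P={1,8}:  v_{1} + v_{8} = v_{9}  →  sig = (2;(1))
  P={6,9}:  v_{6} + v_{9} = v_{1}  →  sig = (2;(1))
  P={2,5}:  v_{2} + v_{5} = v_{7} + v_{9}  →  sig = (2;(1,1))
  P={4,5}:  v_{4} + v_{5} = v_{1} + v_{3} + v_{9}  →  sig = (2;(1,1,1))
  P={5,6}:  v_{5} + v_{6} = 2·v_{1} + v_{3} + v_{7}  →  sig = (2;(1,1,2))
  P={5,8}:  v_{5} + v_{8} = v_{3} + v_{7} + 2·v_{9}  →  sig = (2;(1,1,2))
  P={1,2,3}:  v_{1} + v_{2} + v_{3} = 0  →  sig = (3;())
  P={2,3,9}:  v_{2} + v_{3} + v_{9} = v_{8}  →  sig = (3;(1))
  P={1,3,7,9}:  v_{1} + v_{3} + v_{7} + v_{9} = v_{5}  →  sig = (4;(1))

Hence PRS(X_Σ) =
[(2;()), (2;()), (2;(1)), (2;(1)), (2;(1,1)), (2;(1,1,1)), (2;(1,1,2)), (2;(1,1,2)), (3;()), (3;(1)), (4;(1))]


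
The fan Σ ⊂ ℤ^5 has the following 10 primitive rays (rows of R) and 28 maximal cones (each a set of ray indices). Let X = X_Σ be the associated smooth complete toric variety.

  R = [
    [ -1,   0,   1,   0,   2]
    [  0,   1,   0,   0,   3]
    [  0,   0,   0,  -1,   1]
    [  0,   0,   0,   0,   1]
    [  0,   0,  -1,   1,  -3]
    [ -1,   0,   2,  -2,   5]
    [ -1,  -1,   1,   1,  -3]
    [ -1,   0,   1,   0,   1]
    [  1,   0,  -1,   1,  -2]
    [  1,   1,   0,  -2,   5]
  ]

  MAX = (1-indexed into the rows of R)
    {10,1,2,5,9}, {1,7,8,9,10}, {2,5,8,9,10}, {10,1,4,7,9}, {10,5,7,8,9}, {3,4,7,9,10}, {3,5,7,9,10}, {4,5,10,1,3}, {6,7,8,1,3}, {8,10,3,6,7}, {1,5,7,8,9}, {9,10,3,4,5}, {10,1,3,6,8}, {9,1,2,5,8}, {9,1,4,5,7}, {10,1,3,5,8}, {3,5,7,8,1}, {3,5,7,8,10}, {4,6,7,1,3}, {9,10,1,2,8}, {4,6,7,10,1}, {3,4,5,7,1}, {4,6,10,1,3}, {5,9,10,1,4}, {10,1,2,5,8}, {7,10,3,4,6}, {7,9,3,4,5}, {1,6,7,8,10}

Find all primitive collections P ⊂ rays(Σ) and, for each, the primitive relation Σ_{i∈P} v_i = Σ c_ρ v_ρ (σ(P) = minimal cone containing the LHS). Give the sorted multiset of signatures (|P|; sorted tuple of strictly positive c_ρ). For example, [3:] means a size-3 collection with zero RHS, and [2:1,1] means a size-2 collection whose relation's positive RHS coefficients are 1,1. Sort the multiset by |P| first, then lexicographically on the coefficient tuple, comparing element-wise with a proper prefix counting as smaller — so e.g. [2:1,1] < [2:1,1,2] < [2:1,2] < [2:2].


The 13 primitive collections of Σ (r=10, n=5):

  {4,8}:  v_{4} + v_{8} = v_{1} ; sig = [2:1]
  {5,6}:  v_{5} + v_{6} = v_{3} + v_{8} ; sig = [2:1,1]
  {2,3}:  v_{2} + v_{3} = v_{1} + v_{5} + v_{10} ; sig = [2:1,1,1]
  {2,6}:  v_{2} + v_{6} = v_{1} + v_{8} + v_{10} ; sig = [2:1,1,1]
  {6,9}:  v_{6} + v_{9} = v_{4} + v_{7} + v_{10} ; sig = [2:1,1,1]
  {2,4}:  v_{2} + v_{4} = 2·v_{1} + v_{5} + v_{9} + v_{10} ; sig = [2:1,1,1,2]
  {2,7}:  v_{2} + v_{7} = 2·v_{8} + v_{9} ; sig = [2:1,2]
  {3,8,9}:  v_{3} + v_{8} + v_{9} = 0 ; sig = [3:]
  {1,3,9}:  v_{1} + v_{3} + v_{9} = v_{4} ; sig = [3:1]
  {4,5,7,10}:  v_{4} + v_{5} + v_{7} + v_{10} = 0 ; sig = [4:]
  {1,3,7,10}:  v_{1} + v_{3} + v_{7} + v_{10} = v_{6} ; sig = [4:1]
  {1,5,7,10}:  v_{1} + v_{5} + v_{7} + v_{10} = v_{8} ; sig = [4:1]
  {1,5,8,9,10}:  v_{1} + v_{5} + v_{8} + v_{9} + v_{10} = v_{2} ; sig = [5:1]

so the primitive-relation signature multiset is
    [2:1]
    [2:1,1]
    [2:1,1,1]
    [2:1,1,1]
    [2:1,1,1]
    [2:1,1,1,2]
    [2:1,2]
    [3:]
    [3:1]
    [4:]
    [4:1]
    [4:1]
    [5:1]


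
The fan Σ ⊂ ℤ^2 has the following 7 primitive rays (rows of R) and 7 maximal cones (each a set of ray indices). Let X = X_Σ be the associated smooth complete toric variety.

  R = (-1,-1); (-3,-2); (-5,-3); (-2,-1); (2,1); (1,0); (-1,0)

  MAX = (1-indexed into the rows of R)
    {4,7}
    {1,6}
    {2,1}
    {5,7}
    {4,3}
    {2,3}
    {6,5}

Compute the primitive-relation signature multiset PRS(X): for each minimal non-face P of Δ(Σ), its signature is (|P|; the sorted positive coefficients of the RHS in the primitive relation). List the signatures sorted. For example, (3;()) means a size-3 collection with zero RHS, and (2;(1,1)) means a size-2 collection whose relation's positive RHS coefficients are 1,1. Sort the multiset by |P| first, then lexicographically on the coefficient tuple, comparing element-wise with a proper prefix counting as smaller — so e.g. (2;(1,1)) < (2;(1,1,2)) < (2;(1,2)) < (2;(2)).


|primitive collections| = 14. Relations:

  {4,5}:  v_{4} + v_{5} = 0 — sig = (2;())
  {6,7}:  v_{6} + v_{7} = 0 — sig = (2;())
  {1,4}:  v_{1} + v_{4} = v_{2} — sig = (2;(1))
  {1,5}:  v_{1} + v_{5} = v_{6} — sig = (2;(1))
  {1,7}:  v_{1} + v_{7} = v_{4} — sig = (2;(1))
  {2,4}:  v_{2} + v_{4} = v_{3} — sig = (2;(1))
  {2,5}:  v_{2} + v_{5} = v_{1} — sig = (2;(1))
  {3,5}:  v_{3} + v_{5} = v_{2} — sig = (2;(1))
  {4,6}:  v_{4} + v_{6} = v_{1} — sig = (2;(1))
  {3,6}:  v_{3} + v_{6} = v_{1} + v_{2} — sig = (2;(1,1))
  {1,3}:  v_{1} + v_{3} = 2·v_{2} — sig = (2;(2))
  {2,6}:  v_{2} + v_{6} = 2·v_{1} — sig = (2;(2))
  {2,7}:  v_{2} + v_{7} = 2·v_{4} — sig = (2;(2))
  {3,7}:  v_{3} + v_{7} = 3·v_{4} — sig = (2;(3))

so the primitive-relation signature multiset is
    (2;())
    (2;())
    (2;(1))
    (2;(1))
    (2;(1))
    (2;(1))
    (2;(1))
    (2;(1))
    (2;(1))
    (2;(1,1))
    (2;(2))
    (2;(2))
    (2;(2))
    (2;(3))


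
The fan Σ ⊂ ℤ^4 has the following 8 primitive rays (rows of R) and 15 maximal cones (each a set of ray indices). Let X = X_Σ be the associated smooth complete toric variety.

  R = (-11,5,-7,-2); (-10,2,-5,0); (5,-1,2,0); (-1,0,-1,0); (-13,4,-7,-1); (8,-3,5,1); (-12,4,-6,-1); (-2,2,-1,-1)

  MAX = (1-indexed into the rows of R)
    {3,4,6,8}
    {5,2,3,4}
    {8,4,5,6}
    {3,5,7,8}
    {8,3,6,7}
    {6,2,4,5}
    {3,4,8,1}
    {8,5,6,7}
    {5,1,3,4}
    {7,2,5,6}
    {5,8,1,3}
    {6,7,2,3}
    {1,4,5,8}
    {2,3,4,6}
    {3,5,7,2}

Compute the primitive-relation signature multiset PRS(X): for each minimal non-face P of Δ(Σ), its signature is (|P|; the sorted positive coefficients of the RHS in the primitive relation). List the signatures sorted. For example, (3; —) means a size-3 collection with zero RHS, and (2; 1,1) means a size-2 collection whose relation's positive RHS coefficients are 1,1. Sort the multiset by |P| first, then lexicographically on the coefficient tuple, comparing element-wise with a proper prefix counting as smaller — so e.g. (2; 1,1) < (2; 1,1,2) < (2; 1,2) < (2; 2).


The 7 primitive collections of Σ (r=8, n=4):

  {2,8}:  v_{2} + v_{8} = v_{7} — sig = (2; 1)
  {4,7}:  v_{4} + v_{7} = v_{5} — sig = (2; 1)
  {1,6}:  v_{1} + v_{6} = v_{4} + v_{8} — sig = (2; 1,1)
  {1,7}:  v_{1} + v_{7} = v_{3} + 2·v_{5} + v_{8} — sig = (2; 1,1,2)
  {1,2}:  v_{1} + v_{2} = v_{3} + 2·v_{5} — sig = (2; 1,2)
  {3,5,6}:  v_{3} + v_{5} + v_{6} = 0 — sig = (3; —)
  {3,4,5,8}:  v_{3} + v_{4} + v_{5} + v_{8} = v_{1} — sig = (4; 1)

Signatures (|P|; sorted positive RHS coefficients), sorted:
[(2; 1), (2; 1), (2; 1,1), (2; 1,1,2), (2; 1,2), (3; —), (4; 1)]


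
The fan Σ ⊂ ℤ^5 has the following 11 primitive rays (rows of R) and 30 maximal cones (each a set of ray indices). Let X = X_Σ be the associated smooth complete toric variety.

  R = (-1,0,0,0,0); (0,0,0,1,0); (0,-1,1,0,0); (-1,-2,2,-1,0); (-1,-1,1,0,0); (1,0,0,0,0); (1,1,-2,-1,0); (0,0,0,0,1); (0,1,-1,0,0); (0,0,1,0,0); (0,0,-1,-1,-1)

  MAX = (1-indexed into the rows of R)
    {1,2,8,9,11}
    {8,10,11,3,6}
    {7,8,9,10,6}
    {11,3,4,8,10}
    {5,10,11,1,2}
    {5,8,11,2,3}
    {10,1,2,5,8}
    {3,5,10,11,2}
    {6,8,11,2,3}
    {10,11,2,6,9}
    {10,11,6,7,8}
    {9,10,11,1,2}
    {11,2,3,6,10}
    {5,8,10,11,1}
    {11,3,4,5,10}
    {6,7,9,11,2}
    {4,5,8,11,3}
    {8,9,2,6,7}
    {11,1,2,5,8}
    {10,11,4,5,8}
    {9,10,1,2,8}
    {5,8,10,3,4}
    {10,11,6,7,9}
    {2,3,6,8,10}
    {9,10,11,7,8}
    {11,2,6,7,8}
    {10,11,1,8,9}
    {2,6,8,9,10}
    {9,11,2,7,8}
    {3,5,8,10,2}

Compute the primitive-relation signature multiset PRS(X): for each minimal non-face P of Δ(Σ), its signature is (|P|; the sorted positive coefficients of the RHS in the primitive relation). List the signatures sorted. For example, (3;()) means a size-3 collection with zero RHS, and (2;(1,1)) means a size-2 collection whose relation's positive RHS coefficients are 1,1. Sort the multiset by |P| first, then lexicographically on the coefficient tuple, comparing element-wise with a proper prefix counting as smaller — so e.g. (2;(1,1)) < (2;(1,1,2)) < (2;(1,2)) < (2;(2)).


17 minimal non-faces of Δ(Σ) (on 11 rays):

  P = {1,6}:  v_{1} + v_{6} = 0  so sig = (2;())
  P = {3,9}:  v_{3} + v_{9} = 0  so sig = (2;())
  P = {1,3}:  v_{1} + v_{3} = v_{5}  so sig = (2;(1))
  P = {5,6}:  v_{5} + v_{6} = v_{3}  so sig = (2;(1))
  P = {5,9}:  v_{5} + v_{9} = v_{1}  so sig = (2;(1))
  P = {2,4}:  v_{2} + v_{4} = v_{3} + v_{5}  so sig = (2;(1,1))
  P = {5,7}:  v_{5} + v_{7} = v_{8} + v_{11}  so sig = (2;(1,1))
  P = {1,7}:  v_{1} + v_{7} = v_{8} + v_{9} + v_{11}  so sig = (2;(1,1,1))
  P = {3,7}:  v_{3} + v_{7} = v_{6} + v_{8} + v_{11}  so sig = (2;(1,1,1))
  P = {4,9}:  v_{4} + v_{9} = v_{5} + v_{8} + v_{10} + v_{11}  so sig = (2;(1,1,1,1))
  P = {1,4}:  v_{1} + v_{4} = 2·v_{5} + v_{8} + v_{10} + v_{11}  so sig = (2;(1,1,1,2))
  P = {4,6}:  v_{4} + v_{6} = 2·v_{3} + v_{8} + v_{10} + v_{11}  so sig = (2;(1,1,1,2))
  P = {4,7}:  v_{4} + v_{7} = v_{3} + 2·v_{8} + v_{10} + 2·v_{11}  so sig = (2;(1,1,2,2))
  P = {2,7,10}:  v_{2} + v_{7} + v_{10} = v_{6} + v_{9}  so sig = (3;(1,1))
  P = {2,8,10,11}:  v_{2} + v_{8} + v_{10} + v_{11} = 0  so sig = (4;())
  P = {6,8,9,11}:  v_{6} + v_{8} + v_{9} + v_{11} = v_{7}  so sig = (4;(1))
  P = {3,5,8,10,11}:  v_{3} + v_{5} + v_{8} + v_{10} + v_{11} = v_{4}  so sig = (5;(1))

Hence PRS(X_Σ) =
[(2;()), (2;()), (2;(1)), (2;(1)), (2;(1)), (2;(1,1)), (2;(1,1)), (2;(1,1,1)), (2;(1,1,1)), (2;(1,1,1,1)), (2;(1,1,1,2)), (2;(1,1,1,2)), (2;(1,1,2,2)), (3;(1,1)), (4;()), (4;(1)), (5;(1))]


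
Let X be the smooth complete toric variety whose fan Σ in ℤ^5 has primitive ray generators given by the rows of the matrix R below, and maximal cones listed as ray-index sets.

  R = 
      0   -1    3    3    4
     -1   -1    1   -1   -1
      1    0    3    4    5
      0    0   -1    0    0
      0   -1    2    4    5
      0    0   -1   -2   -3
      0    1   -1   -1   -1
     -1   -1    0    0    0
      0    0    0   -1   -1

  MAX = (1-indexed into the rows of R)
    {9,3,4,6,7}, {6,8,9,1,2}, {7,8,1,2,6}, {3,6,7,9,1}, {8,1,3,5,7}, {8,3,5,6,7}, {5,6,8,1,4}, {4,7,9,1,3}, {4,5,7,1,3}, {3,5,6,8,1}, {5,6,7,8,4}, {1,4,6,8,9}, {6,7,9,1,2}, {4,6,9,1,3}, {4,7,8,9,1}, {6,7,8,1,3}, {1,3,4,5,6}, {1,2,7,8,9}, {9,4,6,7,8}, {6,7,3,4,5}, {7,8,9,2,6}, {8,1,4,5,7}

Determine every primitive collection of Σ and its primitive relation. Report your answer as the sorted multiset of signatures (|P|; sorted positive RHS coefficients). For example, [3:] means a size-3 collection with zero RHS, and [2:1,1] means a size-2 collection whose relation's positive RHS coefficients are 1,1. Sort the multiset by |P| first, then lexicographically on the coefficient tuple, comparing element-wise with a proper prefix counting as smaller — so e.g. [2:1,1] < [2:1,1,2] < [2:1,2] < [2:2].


Σ has 9 primitive collections:

  • {2,4}:  v_{2} + v_{4} = v_{8} + v_{9} ; sig = [2:1,1]
  • {2,5}:  v_{2} + v_{5} = v_{1} + v_{8} ; sig = [2:1,1]
  • {5,9}:  v_{5} + v_{9} = v_{1} + v_{4} ; sig = [2:1,1]
  • {2,3}:  v_{2} + v_{3} = 2·v_{1} + v_{6} + v_{7} ; sig = [2:1,1,2]
  • {3,4,8}:  v_{3} + v_{4} + v_{8} = v_{5} ; sig = [3:1]
  • {3,8,9}:  v_{3} + v_{8} + v_{9} = v_{1} ; sig = [3:1]
  • {1,4,6,7}:  v_{1} + v_{4} + v_{6} + v_{7} = 0 ; sig = [4:]
  • {1,5,6,7}:  v_{1} + v_{5} + v_{6} + v_{7} = v_{3} + v_{8} ; sig = [4:1,1]
  • {1,6,7,8,9}:  v_{1} + v_{6} + v_{7} + v_{8} + v_{9} = v_{2} ; sig = [5:1]

Sorted signature multiset PRS(X):
    [2:1,1]
    [2:1,1]
    [2:1,1]
    [2:1,1,2]
    [3:1]
    [3:1]
    [4:]
    [4:1,1]
    [5:1]


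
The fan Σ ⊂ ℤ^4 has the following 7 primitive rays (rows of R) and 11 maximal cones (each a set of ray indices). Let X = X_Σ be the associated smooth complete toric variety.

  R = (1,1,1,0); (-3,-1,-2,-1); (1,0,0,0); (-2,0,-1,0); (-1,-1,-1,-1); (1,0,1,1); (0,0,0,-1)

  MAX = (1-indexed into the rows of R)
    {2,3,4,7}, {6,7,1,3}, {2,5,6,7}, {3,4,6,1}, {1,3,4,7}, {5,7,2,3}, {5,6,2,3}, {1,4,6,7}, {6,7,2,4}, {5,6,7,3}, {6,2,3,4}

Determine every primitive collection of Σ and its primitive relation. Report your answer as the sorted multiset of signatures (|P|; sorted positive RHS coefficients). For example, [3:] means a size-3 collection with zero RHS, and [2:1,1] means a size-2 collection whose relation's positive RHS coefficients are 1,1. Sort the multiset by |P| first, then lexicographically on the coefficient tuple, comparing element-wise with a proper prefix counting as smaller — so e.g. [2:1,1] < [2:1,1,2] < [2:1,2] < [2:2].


5 collections generate NE(X_Σ); each relation:

  {1,5}:  v_{1} + v_{5} = v_{7}  ⟹  sig = [2:1]
  {4,5}:  v_{4} + v_{5} = v_{2}  ⟹  sig = [2:1]
  {1,2}:  v_{1} + v_{2} = v_{4} + v_{7}  ⟹  sig = [2:1,1]
  {3,4,6,7}:  v_{3} + v_{4} + v_{6} + v_{7} = 0  ⟹  sig = [4:]
  {2,3,6,7}:  v_{2} + v_{3} + v_{6} + v_{7} = v_{5}  ⟹  sig = [4:1]

Hence PRS(X_Σ) =
{ [2:1] ×2,  [2:1,1],  [4:],  [4:1] }


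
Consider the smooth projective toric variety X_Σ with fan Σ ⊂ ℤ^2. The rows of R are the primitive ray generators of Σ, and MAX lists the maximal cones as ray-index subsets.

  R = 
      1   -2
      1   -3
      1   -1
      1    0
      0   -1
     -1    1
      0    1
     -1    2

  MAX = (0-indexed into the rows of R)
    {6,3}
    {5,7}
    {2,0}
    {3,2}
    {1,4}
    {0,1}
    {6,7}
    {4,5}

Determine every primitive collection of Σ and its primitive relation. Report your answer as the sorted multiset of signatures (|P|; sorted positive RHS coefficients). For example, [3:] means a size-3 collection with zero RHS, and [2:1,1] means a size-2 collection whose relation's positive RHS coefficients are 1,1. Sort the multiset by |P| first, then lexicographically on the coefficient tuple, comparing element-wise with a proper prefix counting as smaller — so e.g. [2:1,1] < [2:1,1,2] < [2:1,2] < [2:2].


Minimal non-faces — 20 found among 8 rays, 8 max cones:

  {0,7}:  v_{0} + v_{7} = 0 — sig = [2:]
  {2,5}:  v_{2} + v_{5} = 0 — sig = [2:]
  {4,6}:  v_{4} + v_{6} = 0 — sig = [2:]
  {0,4}:  v_{0} + v_{4} = v_{1} — sig = [2:1]
  {0,5}:  v_{0} + v_{5} = v_{4} — sig = [2:1]
  {0,6}:  v_{0} + v_{6} = v_{2} — sig = [2:1]
  {1,6}:  v_{1} + v_{6} = v_{0} — sig = [2:1]
  {1,7}:  v_{1} + v_{7} = v_{4} — sig = [2:1]
  {2,4}:  v_{2} + v_{4} = v_{0} — sig = [2:1]
  {2,6}:  v_{2} + v_{6} = v_{3} — sig = [2:1]
  {2,7}:  v_{2} + v_{7} = v_{6} — sig = [2:1]
  {3,4}:  v_{3} + v_{4} = v_{2} — sig = [2:1]
  {3,5}:  v_{3} + v_{5} = v_{6} — sig = [2:1]
  {4,7}:  v_{4} + v_{7} = v_{5} — sig = [2:1]
  {5,6}:  v_{5} + v_{6} = v_{7} — sig = [2:1]
  {1,3}:  v_{1} + v_{3} = v_{0} + v_{2} — sig = [2:1,1]
  {0,3}:  v_{0} + v_{3} = 2·v_{2} — sig = [2:2]
  {1,2}:  v_{1} + v_{2} = 2·v_{0} — sig = [2:2]
  {1,5}:  v_{1} + v_{5} = 2·v_{4} — sig = [2:2]
  {3,7}:  v_{3} + v_{7} = 2·v_{6} — sig = [2:2]

Signatures (|P|; sorted positive RHS coefficients), sorted:
{ [2:] ×3,  [2:1] ×12,  [2:1,1],  [2:2] ×4 }


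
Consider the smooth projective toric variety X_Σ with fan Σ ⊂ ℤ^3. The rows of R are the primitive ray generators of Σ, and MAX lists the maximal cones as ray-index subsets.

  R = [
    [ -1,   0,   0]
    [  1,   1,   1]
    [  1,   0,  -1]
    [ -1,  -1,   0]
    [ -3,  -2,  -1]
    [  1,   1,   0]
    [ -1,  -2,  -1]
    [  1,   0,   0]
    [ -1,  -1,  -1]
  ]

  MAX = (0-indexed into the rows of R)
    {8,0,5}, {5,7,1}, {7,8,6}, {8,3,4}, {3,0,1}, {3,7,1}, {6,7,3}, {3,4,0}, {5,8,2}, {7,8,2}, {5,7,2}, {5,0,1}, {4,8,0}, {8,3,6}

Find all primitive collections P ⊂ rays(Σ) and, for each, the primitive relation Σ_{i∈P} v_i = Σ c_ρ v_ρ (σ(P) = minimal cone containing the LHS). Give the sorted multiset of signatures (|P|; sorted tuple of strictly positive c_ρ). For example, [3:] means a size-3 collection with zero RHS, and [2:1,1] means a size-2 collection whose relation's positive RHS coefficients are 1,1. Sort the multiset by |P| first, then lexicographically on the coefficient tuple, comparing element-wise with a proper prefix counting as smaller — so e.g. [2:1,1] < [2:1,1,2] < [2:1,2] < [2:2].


|primitive collections| = 18. Relations:

  P={0,7}:  v_{0} + v_{7} = 0  so sig = [2:]
  P={1,8}:  v_{1} + v_{8} = 0  so sig = [2:]
  P={3,5}:  v_{3} + v_{5} = 0  so sig = [2:]
  P={0,2}:  v_{0} + v_{2} = v_{5} + v_{8}  so sig = [2:1,1]
  P={0,6}:  v_{0} + v_{6} = v_{3} + v_{8}  so sig = [2:1,1]
  P={1,2}:  v_{1} + v_{2} = v_{5} + v_{7}  so sig = [2:1,1]
  P={1,4}:  v_{1} + v_{4} = v_{0} + v_{3}  so sig = [2:1,1]
  P={1,6}:  v_{1} + v_{6} = v_{3} + v_{7}  so sig = [2:1,1]
  P={2,3}:  v_{2} + v_{3} = v_{7} + v_{8}  so sig = [2:1,1]
  P={4,5}:  v_{4} + v_{5} = v_{0} + v_{8}  so sig = [2:1,1]
  P={4,7}:  v_{4} + v_{7} = v_{3} + v_{8}  so sig = [2:1,1]
  P={5,6}:  v_{5} + v_{6} = v_{7} + v_{8}  so sig = [2:1,1]
  P={2,4}:  v_{2} + v_{4} = 2·v_{8}  so sig = [2:2]
  P={2,6}:  v_{2} + v_{6} = 2·v_{7} + 2·v_{8}  so sig = [2:2,2]
  P={4,6}:  v_{4} + v_{6} = 2·v_{3} + 2·v_{8}  so sig = [2:2,2]
  P={0,3,8}:  v_{0} + v_{3} + v_{8} = v_{4}  so sig = [3:1]
  P={3,7,8}:  v_{3} + v_{7} + v_{8} = v_{6}  so sig = [3:1]
  P={5,7,8}:  v_{5} + v_{7} + v_{8} = v_{2}  so sig = [3:1]

Hence PRS(X_Σ) =
    |P|=2: 15 collections, coeffs (), (), (), (1,1), (1,1), (1,1), (1,1), (1,1), (1,1), (1,1), (1,1), (1,1), (2), (2,2), (2,2)
    |P|=3: 3 collections, coeffs (1), (1), (1)


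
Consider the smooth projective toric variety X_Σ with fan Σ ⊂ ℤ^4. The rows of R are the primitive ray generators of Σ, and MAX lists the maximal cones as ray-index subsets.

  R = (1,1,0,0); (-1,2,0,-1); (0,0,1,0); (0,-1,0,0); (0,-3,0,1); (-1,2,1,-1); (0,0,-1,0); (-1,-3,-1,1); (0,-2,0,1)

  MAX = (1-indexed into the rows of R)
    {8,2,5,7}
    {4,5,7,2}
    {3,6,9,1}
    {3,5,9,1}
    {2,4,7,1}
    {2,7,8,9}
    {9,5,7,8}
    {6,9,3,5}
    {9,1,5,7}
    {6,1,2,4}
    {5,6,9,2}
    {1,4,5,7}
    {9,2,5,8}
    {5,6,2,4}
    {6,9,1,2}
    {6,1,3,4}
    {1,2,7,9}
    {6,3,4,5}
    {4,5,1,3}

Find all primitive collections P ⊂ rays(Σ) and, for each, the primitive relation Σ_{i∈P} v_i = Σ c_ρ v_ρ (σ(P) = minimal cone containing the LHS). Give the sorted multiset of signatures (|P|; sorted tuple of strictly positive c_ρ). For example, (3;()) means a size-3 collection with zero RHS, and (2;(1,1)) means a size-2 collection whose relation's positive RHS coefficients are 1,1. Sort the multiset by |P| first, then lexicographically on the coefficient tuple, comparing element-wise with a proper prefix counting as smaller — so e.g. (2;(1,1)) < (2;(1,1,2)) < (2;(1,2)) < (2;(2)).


11 collections generate NE(X_Σ); each relation:

  P={3,7}:  v_{3} + v_{7} = 0  →  sig = (2;())
  P={2,3}:  v_{2} + v_{3} = v_{6}  →  sig = (2;(1))
  P={4,9}:  v_{4} + v_{9} = v_{5}  →  sig = (2;(1))
  P={6,7}:  v_{6} + v_{7} = v_{2}  →  sig = (2;(1))
  P={1,8}:  v_{1} + v_{8} = v_{7} + v_{9}  →  sig = (2;(1,1))
  P={3,8}:  v_{3} + v_{8} = v_{2} + v_{5} + v_{9}  →  sig = (2;(1,1,1))
  P={4,8}:  v_{4} + v_{8} = v_{2} + 2·v_{5} + v_{7}  →  sig = (2;(1,1,2))
  P={6,8}:  v_{6} + v_{8} = 2·v_{2} + v_{5} + v_{9}  →  sig = (2;(1,1,2))
  P={1,2,5}:  v_{1} + v_{2} + v_{5} = 0  →  sig = (3;())
  P={1,5,6}:  v_{1} + v_{5} + v_{6} = v_{3}  →  sig = (3;(1))
  P={2,5,7,9}:  v_{2} + v_{5} + v_{7} + v_{9} = v_{8}  →  sig = (4;(1))

Sorted signature multiset PRS(X):
    |P|=2: 8 collections, coeffs (), (1), (1), (1), (1,1), (1,1,1), (1,1,2), (1,1,2)
    |P|=3: 2 collections, coeffs (), (1)
    |P|=4: 1 collection, coeffs (1)


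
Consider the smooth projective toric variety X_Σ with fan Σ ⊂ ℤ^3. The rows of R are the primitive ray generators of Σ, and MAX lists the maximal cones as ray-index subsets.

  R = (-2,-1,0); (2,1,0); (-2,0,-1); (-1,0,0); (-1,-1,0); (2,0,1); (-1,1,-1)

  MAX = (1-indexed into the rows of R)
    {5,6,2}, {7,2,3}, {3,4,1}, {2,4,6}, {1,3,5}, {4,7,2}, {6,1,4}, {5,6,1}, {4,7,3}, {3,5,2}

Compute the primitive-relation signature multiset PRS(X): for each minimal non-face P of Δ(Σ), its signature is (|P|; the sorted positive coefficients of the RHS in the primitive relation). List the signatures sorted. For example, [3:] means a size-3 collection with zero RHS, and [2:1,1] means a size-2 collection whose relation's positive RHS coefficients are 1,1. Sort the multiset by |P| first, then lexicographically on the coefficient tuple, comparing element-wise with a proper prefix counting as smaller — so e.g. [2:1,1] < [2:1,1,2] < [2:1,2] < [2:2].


The 7 primitive collections of Σ (r=7, n=3):

  P = {1,2}:  v_{1} + v_{2} = 0  ⇒ sig = [2:]
  P = {3,6}:  v_{3} + v_{6} = 0  ⇒ sig = [2:]
  P = {4,5}:  v_{4} + v_{5} = v_{1}  ⇒ sig = [2:1]
  P = {5,7}:  v_{5} + v_{7} = v_{3}  ⇒ sig = [2:1]
  P = {1,7}:  v_{1} + v_{7} = v_{3} + v_{4}  ⇒ sig = [2:1,1]
  P = {6,7}:  v_{6} + v_{7} = v_{2} + v_{4}  ⇒ sig = [2:1,1]
  P = {2,3,4}:  v_{2} + v_{3} + v_{4} = v_{7}  ⇒ sig = [3:1]

Sorted signature multiset PRS(X):
    [2:]
    [2:]
    [2:1]
    [2:1]
    [2:1,1]
    [2:1,1]
    [3:1]


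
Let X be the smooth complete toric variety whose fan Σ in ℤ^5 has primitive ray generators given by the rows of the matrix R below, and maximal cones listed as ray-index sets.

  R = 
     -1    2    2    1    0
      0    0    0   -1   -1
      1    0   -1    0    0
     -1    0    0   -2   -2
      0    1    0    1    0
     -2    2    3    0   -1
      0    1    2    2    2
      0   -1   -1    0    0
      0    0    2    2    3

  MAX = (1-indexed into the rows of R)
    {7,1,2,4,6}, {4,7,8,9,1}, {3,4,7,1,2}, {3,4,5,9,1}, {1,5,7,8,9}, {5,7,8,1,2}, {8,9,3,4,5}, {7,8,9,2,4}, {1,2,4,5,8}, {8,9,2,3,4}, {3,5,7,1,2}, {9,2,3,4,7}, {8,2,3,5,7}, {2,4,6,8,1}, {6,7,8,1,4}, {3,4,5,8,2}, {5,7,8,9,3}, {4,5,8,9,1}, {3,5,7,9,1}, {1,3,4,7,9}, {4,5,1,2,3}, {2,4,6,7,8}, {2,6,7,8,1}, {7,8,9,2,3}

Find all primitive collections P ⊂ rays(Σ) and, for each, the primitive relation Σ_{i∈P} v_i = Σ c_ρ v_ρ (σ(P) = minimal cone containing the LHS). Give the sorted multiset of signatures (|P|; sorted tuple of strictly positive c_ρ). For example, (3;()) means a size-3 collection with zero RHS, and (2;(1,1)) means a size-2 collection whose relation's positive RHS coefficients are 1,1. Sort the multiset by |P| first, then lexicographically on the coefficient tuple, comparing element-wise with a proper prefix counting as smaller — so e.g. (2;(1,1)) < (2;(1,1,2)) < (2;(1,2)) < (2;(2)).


The 9 primitive collections of Σ (r=9, n=5):

  P = {3,6}:  v_{3} + v_{6} = v_{1} + v_{2} — sig = (2;(1,1))
  P = {5,6}:  v_{5} + v_{6} = 2·v_{1} + v_{2} + v_{8} — sig = (2;(1,1,2))
  P = {6,9}:  v_{6} + v_{9} = 2·v_{4} + 3·v_{7} + v_{8} — sig = (2;(1,2,3))
  P = {1,3,8}:  v_{1} + v_{3} + v_{8} = v_{5} — sig = (3;(1))
  P = {2,5,9}:  v_{2} + v_{5} + v_{9} = v_{7} — sig = (3;(1))
  P = {4,5,7}:  v_{4} + v_{5} + v_{7} = v_{1} — sig = (3;(1))
  P = {1,2,9}:  v_{1} + v_{2} + v_{9} = v_{4} + 2·v_{7} — sig = (3;(1,2))
  P = {3,4,7,8}:  v_{3} + v_{4} + v_{7} + v_{8} = 0 — sig = (4;())
  P = {1,2,4,7,8}:  v_{1} + v_{2} + v_{4} + v_{7} + v_{8} = v_{6} — sig = (5;(1))

Hence PRS(X_Σ) =
{ (2;(1,1)),  (2;(1,1,2)),  (2;(1,2,3)),  (3;(1)) ×3,  (3;(1,2)),  (4;()),  (5;(1)) }


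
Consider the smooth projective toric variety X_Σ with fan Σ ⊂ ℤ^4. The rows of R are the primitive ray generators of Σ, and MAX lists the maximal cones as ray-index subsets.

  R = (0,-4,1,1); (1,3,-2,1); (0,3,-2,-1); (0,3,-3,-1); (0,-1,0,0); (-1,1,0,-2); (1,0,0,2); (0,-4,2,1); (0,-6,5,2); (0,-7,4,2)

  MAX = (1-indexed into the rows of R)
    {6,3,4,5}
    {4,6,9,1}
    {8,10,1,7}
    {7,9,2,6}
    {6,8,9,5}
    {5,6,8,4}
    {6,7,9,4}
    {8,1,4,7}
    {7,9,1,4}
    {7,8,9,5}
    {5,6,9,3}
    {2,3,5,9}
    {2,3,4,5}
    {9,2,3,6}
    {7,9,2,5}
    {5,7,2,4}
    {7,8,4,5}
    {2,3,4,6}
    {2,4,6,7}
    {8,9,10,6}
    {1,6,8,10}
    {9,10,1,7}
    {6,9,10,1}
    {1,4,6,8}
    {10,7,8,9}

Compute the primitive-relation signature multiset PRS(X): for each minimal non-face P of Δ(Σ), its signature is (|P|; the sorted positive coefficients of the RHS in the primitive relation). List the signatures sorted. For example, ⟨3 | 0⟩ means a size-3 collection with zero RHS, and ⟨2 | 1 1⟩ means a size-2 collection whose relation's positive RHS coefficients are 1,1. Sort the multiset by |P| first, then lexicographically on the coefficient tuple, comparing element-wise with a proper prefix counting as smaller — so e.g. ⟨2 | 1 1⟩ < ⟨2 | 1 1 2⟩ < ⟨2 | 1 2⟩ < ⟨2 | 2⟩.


|primitive collections| = 20. Relations:

  P={3,7}:  v_{3} + v_{7} = v_{2}  so sig = ⟨2 | 1⟩
  P={3,8}:  v_{3} + v_{8} = v_{5}  so sig = ⟨2 | 1⟩
  P={3,10}:  v_{3} + v_{10} = v_{8}  so sig = ⟨2 | 1⟩
  P={4,10}:  v_{4} + v_{10} = v_{1}  so sig = ⟨2 | 1⟩
  P={1,3}:  v_{1} + v_{3} = v_{4} + v_{8}  so sig = ⟨2 | 1 1⟩
  P={2,8}:  v_{2} + v_{8} = v_{5} + v_{7}  so sig = ⟨2 | 1 1⟩
  P={2,10}:  v_{2} + v_{10} = v_{7} + v_{8}  so sig = ⟨2 | 1 1⟩
  P={1,2}:  v_{1} + v_{2} = v_{4} + v_{7} + v_{8}  so sig = ⟨2 | 1 1 1⟩
  P={1,5}:  v_{1} + v_{5} = v_{4} + 2·v_{8}  so sig = ⟨2 | 1 2⟩
  P={5,10}:  v_{5} + v_{10} = 2·v_{8}  so sig = ⟨2 | 2⟩
  P={3,4,9}:  v_{3} + v_{4} + v_{9} = 0  so sig = ⟨3 | 0⟩
  P={5,6,7}:  v_{5} + v_{6} + v_{7} = 0  so sig = ⟨3 | 0⟩
  P={2,4,9}:  v_{2} + v_{4} + v_{9} = v_{7}  so sig = ⟨3 | 1⟩
  P={2,5,6}:  v_{2} + v_{5} + v_{6} = v_{3}  so sig = ⟨3 | 1⟩
  P={4,5,9}:  v_{4} + v_{5} + v_{9} = v_{8}  so sig = ⟨3 | 1⟩
  P={4,8,9}:  v_{4} + v_{8} + v_{9} = v_{10}  so sig = ⟨3 | 1⟩
  P={6,7,8}:  v_{6} + v_{7} + v_{8} = v_{4} + v_{9}  so sig = ⟨3 | 1 1⟩
  P={1,8,9}:  v_{1} + v_{8} + v_{9} = 2·v_{10}  so sig = ⟨3 | 2⟩
  P={6,7,10}:  v_{6} + v_{7} + v_{10} = 2·v_{4} + 2·v_{9}  so sig = ⟨3 | 2 2⟩
  P={1,6,7}:  v_{1} + v_{6} + v_{7} = 3·v_{4} + 2·v_{9}  so sig = ⟨3 | 2 3⟩

Hence PRS(X_Σ) =
{ ⟨2 | 1⟩ ×4,  ⟨2 | 1 1⟩ ×3,  ⟨2 | 1 1 1⟩,  ⟨2 | 1 2⟩,  ⟨2 | 2⟩,  ⟨3 | 0⟩ ×2,  ⟨3 | 1⟩ ×4,  ⟨3 | 1 1⟩,  ⟨3 | 2⟩,  ⟨3 | 2 2⟩,  ⟨3 | 2 3⟩ }


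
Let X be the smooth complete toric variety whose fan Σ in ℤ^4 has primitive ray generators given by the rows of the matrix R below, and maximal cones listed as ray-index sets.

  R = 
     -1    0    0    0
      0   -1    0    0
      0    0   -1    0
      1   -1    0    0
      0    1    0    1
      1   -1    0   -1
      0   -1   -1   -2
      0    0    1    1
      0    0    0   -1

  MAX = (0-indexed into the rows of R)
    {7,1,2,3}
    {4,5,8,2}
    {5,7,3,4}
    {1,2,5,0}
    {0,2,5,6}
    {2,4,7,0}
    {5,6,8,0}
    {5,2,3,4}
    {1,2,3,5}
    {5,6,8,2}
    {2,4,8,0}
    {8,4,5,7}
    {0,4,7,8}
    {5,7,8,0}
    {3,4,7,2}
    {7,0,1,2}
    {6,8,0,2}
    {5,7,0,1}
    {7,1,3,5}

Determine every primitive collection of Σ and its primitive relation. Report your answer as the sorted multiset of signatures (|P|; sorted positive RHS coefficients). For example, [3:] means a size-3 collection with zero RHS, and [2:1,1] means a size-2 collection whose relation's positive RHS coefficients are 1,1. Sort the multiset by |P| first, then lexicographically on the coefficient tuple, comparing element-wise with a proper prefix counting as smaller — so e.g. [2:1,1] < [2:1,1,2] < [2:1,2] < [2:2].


Δ(Σ) — 9 vertices, 12 min non-faces:

  P = {0,3}:  v_{0} + v_{3} = v_{1}  →  sig = [2:1]
  P = {3,8}:  v_{3} + v_{8} = v_{5}  →  sig = [2:1]
  P = {1,4}:  v_{1} + v_{4} = v_{2} + v_{7}  →  sig = [2:1,1]
  P = {1,8}:  v_{1} + v_{8} = v_{0} + v_{5}  →  sig = [2:1,1]
  P = {4,6}:  v_{4} + v_{6} = v_{2} + v_{8}  →  sig = [2:1,1]
  P = {6,7}:  v_{6} + v_{7} = v_{0} + v_{5}  →  sig = [2:1,1]
  P = {3,6}:  v_{3} + v_{6} = v_{0} + v_{2} + 2·v_{5}  →  sig = [2:1,1,2]
  P = {1,6}:  v_{1} + v_{6} = 2·v_{0} + v_{2} + 2·v_{5}  →  sig = [2:1,2,2]
  P = {0,4,5}:  v_{0} + v_{4} + v_{5} = 0  →  sig = [3:]
  P = {2,7,8}:  v_{2} + v_{7} + v_{8} = 0  →  sig = [3:]
  P = {2,5,7}:  v_{2} + v_{5} + v_{7} = v_{3}  →  sig = [3:1]
  P = {0,2,5,8}:  v_{0} + v_{2} + v_{5} + v_{8} = v_{6}  →  sig = [4:1]

Signatures (|P|; sorted positive RHS coefficients), sorted:
    |P|=2: 8 collections, coeffs (1), (1), (1,1), (1,1), (1,1), (1,1), (1,1,2), (1,2,2)
    |P|=3: 3 collections, coeffs (), (), (1)
    |P|=4: 1 collection, coeffs (1)


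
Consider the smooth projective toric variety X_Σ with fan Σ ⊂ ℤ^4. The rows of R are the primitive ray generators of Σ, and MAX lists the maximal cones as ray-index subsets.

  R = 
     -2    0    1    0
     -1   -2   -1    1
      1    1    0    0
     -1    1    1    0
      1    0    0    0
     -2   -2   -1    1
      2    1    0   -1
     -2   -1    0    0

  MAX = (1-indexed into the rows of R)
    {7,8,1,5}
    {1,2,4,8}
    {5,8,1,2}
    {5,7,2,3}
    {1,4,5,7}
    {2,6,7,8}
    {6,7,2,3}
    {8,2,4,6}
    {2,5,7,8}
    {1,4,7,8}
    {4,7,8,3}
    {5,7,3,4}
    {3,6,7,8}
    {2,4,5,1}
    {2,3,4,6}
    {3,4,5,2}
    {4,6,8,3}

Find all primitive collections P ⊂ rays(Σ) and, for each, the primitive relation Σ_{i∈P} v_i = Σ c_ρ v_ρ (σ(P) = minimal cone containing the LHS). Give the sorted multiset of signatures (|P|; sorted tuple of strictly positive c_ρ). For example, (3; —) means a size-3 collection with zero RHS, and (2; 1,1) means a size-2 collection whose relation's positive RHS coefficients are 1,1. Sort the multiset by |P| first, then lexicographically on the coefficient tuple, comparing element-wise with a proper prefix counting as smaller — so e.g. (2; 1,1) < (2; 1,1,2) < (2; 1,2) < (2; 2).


9 collections generate NE(X_Σ); each relation:

  P = {1,3}:  v_{1} + v_{3} = v_{4}  →  sig = (2; 1)
  P = {5,6}:  v_{5} + v_{6} = v_{2}  →  sig = (2; 1)
  P = {1,6}:  v_{1} + v_{6} = v_{2} + v_{4} + v_{8}  →  sig = (2; 1,1,1)
  P = {2,4,7}:  v_{2} + v_{4} + v_{7} = 0  →  sig = (3; —)
  P = {3,5,8}:  v_{3} + v_{5} + v_{8} = 0  →  sig = (3; —)
  P = {2,3,8}:  v_{2} + v_{3} + v_{8} = v_{6}  →  sig = (3; 1)
  P = {4,5,8}:  v_{4} + v_{5} + v_{8} = v_{1}  →  sig = (3; 1)
  P = {1,2,7}:  v_{1} + v_{2} + v_{7} = v_{5} + v_{8}  →  sig = (3; 1,1)
  P = {4,6,7}:  v_{4} + v_{6} + v_{7} = v_{3} + v_{8}  →  sig = (3; 1,1)

Signatures (|P|; sorted positive RHS coefficients), sorted:
[(2; 1), (2; 1), (2; 1,1,1), (3; —), (3; —), (3; 1), (3; 1), (3; 1,1), (3; 1,1)]


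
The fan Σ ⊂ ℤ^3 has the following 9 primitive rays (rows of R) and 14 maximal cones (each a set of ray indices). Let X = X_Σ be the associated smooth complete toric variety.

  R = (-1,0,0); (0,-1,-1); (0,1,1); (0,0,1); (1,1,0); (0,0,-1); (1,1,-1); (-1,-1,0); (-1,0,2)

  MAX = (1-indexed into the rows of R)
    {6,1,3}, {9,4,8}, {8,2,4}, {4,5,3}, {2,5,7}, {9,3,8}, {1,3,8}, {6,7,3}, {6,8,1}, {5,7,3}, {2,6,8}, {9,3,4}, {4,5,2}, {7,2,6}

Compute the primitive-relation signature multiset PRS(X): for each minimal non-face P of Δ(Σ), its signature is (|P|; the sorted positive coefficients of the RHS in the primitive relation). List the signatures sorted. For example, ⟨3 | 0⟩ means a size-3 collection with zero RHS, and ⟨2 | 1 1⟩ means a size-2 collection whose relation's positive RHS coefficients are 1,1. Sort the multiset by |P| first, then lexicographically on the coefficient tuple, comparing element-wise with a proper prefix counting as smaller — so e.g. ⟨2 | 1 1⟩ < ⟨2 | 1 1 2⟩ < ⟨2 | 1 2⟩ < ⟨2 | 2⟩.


Δ(Σ) — 9 vertices, 17 min non-faces:

  • {2,3}:  v_{2} + v_{3} = 0  ⟹  sig = ⟨2 | 0⟩
  • {4,6}:  v_{4} + v_{6} = 0  ⟹  sig = ⟨2 | 0⟩
  • {5,8}:  v_{5} + v_{8} = 0  ⟹  sig = ⟨2 | 0⟩
  • {4,7}:  v_{4} + v_{7} = v_{5}  ⟹  sig = ⟨2 | 1⟩
  • {5,6}:  v_{5} + v_{6} = v_{7}  ⟹  sig = ⟨2 | 1⟩
  • {7,8}:  v_{7} + v_{8} = v_{6}  ⟹  sig = ⟨2 | 1⟩
  • {7,9}:  v_{7} + v_{9} = v_{3}  ⟹  sig = ⟨2 | 1⟩
  • {1,2}:  v_{1} + v_{2} = v_{6} + v_{8}  ⟹  sig = ⟨2 | 1 1⟩
  • {1,4}:  v_{1} + v_{4} = v_{3} + v_{8}  ⟹  sig = ⟨2 | 1 1⟩
  • {1,5}:  v_{1} + v_{5} = v_{3} + v_{6}  ⟹  sig = ⟨2 | 1 1⟩
  • {2,9}:  v_{2} + v_{9} = v_{4} + v_{8}  ⟹  sig = ⟨2 | 1 1⟩
  • {5,9}:  v_{5} + v_{9} = v_{3} + v_{4}  ⟹  sig = ⟨2 | 1 1⟩
  • {6,9}:  v_{6} + v_{9} = v_{3} + v_{8}  ⟹  sig = ⟨2 | 1 1⟩
  • {1,7}:  v_{1} + v_{7} = v_{3} + 2·v_{6}  ⟹  sig = ⟨2 | 1 2⟩
  • {1,9}:  v_{1} + v_{9} = 2·v_{3} + 2·v_{8}  ⟹  sig = ⟨2 | 2 2⟩
  • {3,4,8}:  v_{3} + v_{4} + v_{8} = v_{9}  ⟹  sig = ⟨3 | 1⟩
  • {3,6,8}:  v_{3} + v_{6} + v_{8} = v_{1}  ⟹  sig = ⟨3 | 1⟩

so the primitive-relation signature multiset is
[⟨2 | 0⟩, ⟨2 | 0⟩, ⟨2 | 0⟩, ⟨2 | 1⟩, ⟨2 | 1⟩, ⟨2 | 1⟩, ⟨2 | 1⟩, ⟨2 | 1 1⟩, ⟨2 | 1 1⟩, ⟨2 | 1 1⟩, ⟨2 | 1 1⟩, ⟨2 | 1 1⟩, ⟨2 | 1 1⟩, ⟨2 | 1 2⟩, ⟨2 | 2 2⟩, ⟨3 | 1⟩, ⟨3 | 1⟩]


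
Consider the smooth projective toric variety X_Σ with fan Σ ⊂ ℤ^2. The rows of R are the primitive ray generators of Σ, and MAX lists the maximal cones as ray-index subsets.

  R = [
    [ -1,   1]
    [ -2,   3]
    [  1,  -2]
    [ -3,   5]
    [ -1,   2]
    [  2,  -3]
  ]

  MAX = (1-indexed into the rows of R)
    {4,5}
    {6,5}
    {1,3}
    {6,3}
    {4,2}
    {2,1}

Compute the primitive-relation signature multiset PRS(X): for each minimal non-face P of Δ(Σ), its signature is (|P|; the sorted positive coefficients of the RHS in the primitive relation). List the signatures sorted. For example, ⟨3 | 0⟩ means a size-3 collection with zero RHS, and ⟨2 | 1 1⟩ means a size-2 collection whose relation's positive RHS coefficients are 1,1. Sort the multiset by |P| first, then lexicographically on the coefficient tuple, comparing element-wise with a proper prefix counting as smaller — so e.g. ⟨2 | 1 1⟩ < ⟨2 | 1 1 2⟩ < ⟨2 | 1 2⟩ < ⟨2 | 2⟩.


Minimal non-faces — 9 found among 6 rays, 6 max cones:

  P={2,6}:  v_{2} + v_{6} = 0  so sig = ⟨2 | 0⟩
  P={3,5}:  v_{3} + v_{5} = 0  so sig = ⟨2 | 0⟩
  P={1,5}:  v_{1} + v_{5} = v_{2}  so sig = ⟨2 | 1⟩
  P={1,6}:  v_{1} + v_{6} = v_{3}  so sig = ⟨2 | 1⟩
  P={2,3}:  v_{2} + v_{3} = v_{1}  so sig = ⟨2 | 1⟩
  P={2,5}:  v_{2} + v_{5} = v_{4}  so sig = ⟨2 | 1⟩
  P={3,4}:  v_{3} + v_{4} = v_{2}  so sig = ⟨2 | 1⟩
  P={4,6}:  v_{4} + v_{6} = v_{5}  so sig = ⟨2 | 1⟩
  P={1,4}:  v_{1} + v_{4} = 2·v_{2}  so sig = ⟨2 | 2⟩

Hence PRS(X_Σ) =
{ ⟨2 | 0⟩ ×2,  ⟨2 | 1⟩ ×6,  ⟨2 | 2⟩ }
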